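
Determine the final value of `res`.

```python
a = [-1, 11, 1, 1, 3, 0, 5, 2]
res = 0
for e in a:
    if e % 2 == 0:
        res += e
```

e=-1: not even
e=11: not even
e=1: not even
e=1: not even
e=3: not even
e=0: even, res = 0+0 = 0
e=5: not even
e=2: even, res = 0+2 = 2

2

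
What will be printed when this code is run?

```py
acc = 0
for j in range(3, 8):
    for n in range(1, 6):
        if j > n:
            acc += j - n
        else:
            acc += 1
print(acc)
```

60

j=3,n=1: 3>1, acc = 0+2 = 2
j=3,n=2: 3>2, acc = 2+1 = 3
j=3,n=3: not 3>3, acc = 3+1 = 4
j=3,n=4: not 3>4, acc = 4+1 = 5
j=3,n=5: not 3>5, acc = 5+1 = 6
j=4,n=1: 4>1, acc = 6+3 = 9
j=4,n=2: 4>2, acc = 9+2 = 11
j=4,n=3: 4>3, acc = 11+1 = 12
j=4,n=4: not 4>4, acc = 12+1 = 13
j=4,n=5: not 4>5, acc = 13+1 = 14
j=5,n=1: 5>1, acc = 14+4 = 18
j=5,n=2: 5>2, acc = 18+3 = 21
j=5,n=3: 5>3, acc = 21+2 = 23
j=5,n=4: 5>4, acc = 23+1 = 24
j=5,n=5: not 5>5, acc = 24+1 = 25
j=6,n=1: 6>1, acc = 25+5 = 30
j=6,n=2: 6>2, acc = 30+4 = 34
j=6,n=3: 6>3, acc = 34+3 = 37
j=6,n=4: 6>4, acc = 37+2 = 39
j=6,n=5: 6>5, acc = 39+1 = 40
j=7,n=1: 7>1, acc = 40+6 = 46
j=7,n=2: 7>2, acc = 46+5 = 51
j=7,n=3: 7>3, acc = 51+4 = 55
j=7,n=4: 7>4, acc = 55+3 = 58
j=7,n=5: 7>5, acc = 58+2 = 60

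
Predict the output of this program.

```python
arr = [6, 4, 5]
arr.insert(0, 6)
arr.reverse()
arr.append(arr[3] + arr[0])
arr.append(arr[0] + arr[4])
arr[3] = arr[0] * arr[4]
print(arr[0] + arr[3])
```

60

insert 6 at 0 → [6, 6, 4, 5]
reverse → [5, 4, 6, 6]
append arr[3]+arr[0] = 6+5 = 11 → [5, 4, 6, 6, 11]
append arr[0]+arr[4] = 5+11 = 16 → [5, 4, 6, 6, 11, 16]
arr[3] = arr[0]*arr[4] = 5*11 = 55 → [5, 4, 6, 55, 11, 16]
arr[0]+arr[3] = 5+55 = 60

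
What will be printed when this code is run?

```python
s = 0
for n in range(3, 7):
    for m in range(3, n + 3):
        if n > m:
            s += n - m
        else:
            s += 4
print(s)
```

n=3,m=3: not 3>3, s = 0+4 = 4
n=3,m=4: not 3>4, s = 4+4 = 8
n=3,m=5: not 3>5, s = 8+4 = 12
n=4,m=3: 4>3, s = 12+1 = 13
n=4,m=4: not 4>4, s = 13+4 = 17
n=4,m=5: not 4>5, s = 17+4 = 21
n=4,m=6: not 4>6, s = 21+4 = 25
n=5,m=3: 5>3, s = 25+2 = 27
n=5,m=4: 5>4, s = 27+1 = 28
n=5,m=5: not 5>5, s = 28+4 = 32
n=5,m=6: not 5>6, s = 32+4 = 36
n=5,m=7: not 5>7, s = 36+4 = 40
n=6,m=3: 6>3, s = 40+3 = 43
n=6,m=4: 6>4, s = 43+2 = 45
n=6,m=5: 6>5, s = 45+1 = 46
n=6,m=6: not 6>6, s = 46+4 = 50
n=6,m=7: not 6>7, s = 50+4 = 54
n=6,m=8: not 6>8, s = 54+4 = 58

58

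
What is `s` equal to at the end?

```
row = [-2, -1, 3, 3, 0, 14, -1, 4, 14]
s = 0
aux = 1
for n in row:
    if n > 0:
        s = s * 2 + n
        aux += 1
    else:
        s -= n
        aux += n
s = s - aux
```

248

n=-2: not >0, s = 0-(-2) = 2; aux=-1
n=-1: not >0, s = 2-(-1) = 3; aux=-2
n=3: >0, s = 3*2+3 = 9; aux=-1
n=3: >0, s = 9*2+3 = 21; aux=0
n=0: not >0, s = 21-0 = 21; aux=0
n=14: >0, s = 21*2+14 = 56; aux=1
n=-1: not >0, s = 56-(-1) = 57; aux=0
n=4: >0, s = 57*2+4 = 118; aux=1
n=14: >0, s = 118*2+14 = 250; aux=2
s-aux = 250-2 = 248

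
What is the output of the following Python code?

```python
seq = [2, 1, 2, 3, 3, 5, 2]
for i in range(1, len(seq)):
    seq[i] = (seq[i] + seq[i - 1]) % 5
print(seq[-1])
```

3

i=1: seq[1] = (1+2)%5 = 3 → [2, 3, 2, 3, 3, 5, 2]
i=2: seq[2] = (2+3)%5 = 0 → [2, 3, 0, 3, 3, 5, 2]
i=3: seq[3] = (3+0)%5 = 3 → [2, 3, 0, 3, 3, 5, 2]
i=4: seq[4] = (3+3)%5 = 1 → [2, 3, 0, 3, 1, 5, 2]
i=5: seq[5] = (5+1)%5 = 1 → [2, 3, 0, 3, 1, 1, 2]
i=6: seq[6] = (2+1)%5 = 3 → [2, 3, 0, 3, 1, 1, 3]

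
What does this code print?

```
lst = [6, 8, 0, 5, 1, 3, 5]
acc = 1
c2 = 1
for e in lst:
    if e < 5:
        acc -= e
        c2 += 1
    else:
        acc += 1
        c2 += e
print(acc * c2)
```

28

e=6: not <5, acc = 1+1 = 2; c2=7
e=8: not <5, acc = 2+1 = 3; c2=15
e=0: <5, acc = 3-0 = 3; c2=16
e=5: not <5, acc = 3+1 = 4; c2=21
e=1: <5, acc = 4-1 = 3; c2=22
e=3: <5, acc = 3-3 = 0; c2=23
e=5: not <5, acc = 0+1 = 1; c2=28
acc*c2 = 1*28 = 28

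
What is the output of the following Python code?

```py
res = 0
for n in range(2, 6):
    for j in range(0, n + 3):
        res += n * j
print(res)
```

289

n=2,j=0: res = 0+0 = 0
n=2,j=1: res = 0+2 = 2
n=2,j=2: res = 2+4 = 6
n=2,j=3: res = 6+6 = 12
n=2,j=4: res = 12+8 = 20
n=3,j=0: res = 20+0 = 20
n=3,j=1: res = 20+3 = 23
n=3,j=2: res = 23+6 = 29
n=3,j=3: res = 29+9 = 38
n=3,j=4: res = 38+12 = 50
n=3,j=5: res = 50+15 = 65
n=4,j=0: res = 65+0 = 65
n=4,j=1: res = 65+4 = 69
n=4,j=2: res = 69+8 = 77
n=4,j=3: res = 77+12 = 89
n=4,j=4: res = 89+16 = 105
n=4,j=5: res = 105+20 = 125
n=4,j=6: res = 125+24 = 149
n=5,j=0: res = 149+0 = 149
n=5,j=1: res = 149+5 = 154
n=5,j=2: res = 154+10 = 164
n=5,j=3: res = 164+15 = 179
n=5,j=4: res = 179+20 = 199
n=5,j=5: res = 199+25 = 224
n=5,j=6: res = 224+30 = 254
n=5,j=7: res = 254+35 = 289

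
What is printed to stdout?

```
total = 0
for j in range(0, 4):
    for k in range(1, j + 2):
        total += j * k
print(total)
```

45

j=0,k=1: total = 0+0 = 0
j=1,k=1: total = 0+1 = 1
j=1,k=2: total = 1+2 = 3
j=2,k=1: total = 3+2 = 5
j=2,k=2: total = 5+4 = 9
j=2,k=3: total = 9+6 = 15
j=3,k=1: total = 15+3 = 18
j=3,k=2: total = 18+6 = 24
j=3,k=3: total = 24+9 = 33
j=3,k=4: total = 33+12 = 45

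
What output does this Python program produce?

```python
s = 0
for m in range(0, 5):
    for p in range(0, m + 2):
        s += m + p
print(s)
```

m=0,p=0: s = 0+0 = 0
m=0,p=1: s = 0+1 = 1
m=1,p=0: s = 1+1 = 2
m=1,p=1: s = 2+2 = 4
m=1,p=2: s = 4+3 = 7
m=2,p=0: s = 7+2 = 9
m=2,p=1: s = 9+3 = 12
m=2,p=2: s = 12+4 = 16
m=2,p=3: s = 16+5 = 21
m=3,p=0: s = 21+3 = 24
m=3,p=1: s = 24+4 = 28
m=3,p=2: s = 28+5 = 33
m=3,p=3: s = 33+6 = 39
m=3,p=4: s = 39+7 = 46
m=4,p=0: s = 46+4 = 50
m=4,p=1: s = 50+5 = 55
m=4,p=2: s = 55+6 = 61
m=4,p=3: s = 61+7 = 68
m=4,p=4: s = 68+8 = 76
m=4,p=5: s = 76+9 = 85

85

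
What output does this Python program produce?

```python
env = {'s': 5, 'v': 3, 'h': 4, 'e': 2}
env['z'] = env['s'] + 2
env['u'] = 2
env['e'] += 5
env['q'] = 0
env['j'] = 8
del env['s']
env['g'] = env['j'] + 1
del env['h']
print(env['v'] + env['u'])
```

env['z'] = env['s']+2 = 7 → {'s': 5, 'v': 3, 'h': 4, 'e': 2, 'z': 7}
env['u'] = 2 → {'s': 5, 'v': 3, 'h': 4, 'e': 2, 'z': 7, 'u': 2}
env['e'] = 2+5 = 7 → {'s': 5, 'v': 3, 'h': 4, 'e': 7, 'z': 7, 'u': 2}
env['q'] = 0 → {'s': 5, 'v': 3, 'h': 4, 'e': 7, 'z': 7, 'u': 2, 'q': 0}
env['j'] = 8 → {'s': 5, 'v': 3, 'h': 4, 'e': 7, 'z': 7, 'u': 2, 'q': 0, 'j': 8}
del 's' → {'v': 3, 'h': 4, 'e': 7, 'z': 7, 'u': 2, 'q': 0, 'j': 8}
env['g'] = env['j']+1 = 9 → {'v': 3, 'h': 4, 'e': 7, 'z': 7, 'u': 2, 'q': 0, 'j': 8, 'g': 9}
del 'h' → {'v': 3, 'e': 7, 'z': 7, 'u': 2, 'q': 0, 'j': 8, 'g': 9}
env['v']+env['u'] = 3+2 = 5

5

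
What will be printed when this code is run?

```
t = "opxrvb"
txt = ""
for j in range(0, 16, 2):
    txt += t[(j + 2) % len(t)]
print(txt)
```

xvoxvoxv

j=0: add t[2]='x' → 'x'
j=2: add t[4]='v' → 'xv'
j=4: add t[0]='o' → 'xvo'
j=6: add t[2]='x' → 'xvox'
j=8: add t[4]='v' → 'xvoxv'
j=10: add t[0]='o' → 'xvoxvo'
j=12: add t[2]='x' → 'xvoxvox'
j=14: add t[4]='v' → 'xvoxvoxv'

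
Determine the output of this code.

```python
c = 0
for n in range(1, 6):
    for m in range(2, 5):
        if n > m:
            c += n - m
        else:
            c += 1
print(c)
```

n=1,m=2: not 1>2, c = 0+1 = 1
n=1,m=3: not 1>3, c = 1+1 = 2
n=1,m=4: not 1>4, c = 2+1 = 3
n=2,m=2: not 2>2, c = 3+1 = 4
n=2,m=3: not 2>3, c = 4+1 = 5
n=2,m=4: not 2>4, c = 5+1 = 6
n=3,m=2: 3>2, c = 6+1 = 7
n=3,m=3: not 3>3, c = 7+1 = 8
n=3,m=4: not 3>4, c = 8+1 = 9
n=4,m=2: 4>2, c = 9+2 = 11
n=4,m=3: 4>3, c = 11+1 = 12
n=4,m=4: not 4>4, c = 12+1 = 13
n=5,m=2: 5>2, c = 13+3 = 16
n=5,m=3: 5>3, c = 16+2 = 18
n=5,m=4: 5>4, c = 18+1 = 19

19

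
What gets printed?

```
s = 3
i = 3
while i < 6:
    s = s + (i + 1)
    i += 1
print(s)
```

18

i=3: s = 3+4 = 7
i=4: s = 7+5 = 12
i=5: s = 12+6 = 18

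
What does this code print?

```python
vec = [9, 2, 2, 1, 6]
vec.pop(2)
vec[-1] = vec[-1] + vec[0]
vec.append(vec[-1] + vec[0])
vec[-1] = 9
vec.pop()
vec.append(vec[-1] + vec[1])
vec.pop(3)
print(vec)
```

[9, 2, 1, 17]

pop(2) removes 2 → [9, 2, 1, 6]
vec[-1] = vec[-1]+vec[0] = 6+9 = 15 → [9, 2, 1, 15]
append vec[-1]+vec[0] = 15+9 = 24 → [9, 2, 1, 15, 24]
vec[-1] = 9 → [9, 2, 1, 15, 9]
pop() removes 9 → [9, 2, 1, 15]
append vec[-1]+vec[1] = 15+2 = 17 → [9, 2, 1, 15, 17]
pop(3) removes 15 → [9, 2, 1, 17]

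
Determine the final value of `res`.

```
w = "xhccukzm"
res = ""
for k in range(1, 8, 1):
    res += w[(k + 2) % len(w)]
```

'cukzmxh'

k=1: add w[3]='c' → 'c'
k=2: add w[4]='u' → 'cu'
k=3: add w[5]='k' → 'cuk'
k=4: add w[6]='z' → 'cukz'
k=5: add w[7]='m' → 'cukzm'
k=6: add w[0]='x' → 'cukzmx'
k=7: add w[1]='h' → 'cukzmxh'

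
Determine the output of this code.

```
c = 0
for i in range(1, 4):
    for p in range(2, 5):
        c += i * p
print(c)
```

54

i=1,p=2: c = 0+2 = 2
i=1,p=3: c = 2+3 = 5
i=1,p=4: c = 5+4 = 9
i=2,p=2: c = 9+4 = 13
i=2,p=3: c = 13+6 = 19
i=2,p=4: c = 19+8 = 27
i=3,p=2: c = 27+6 = 33
i=3,p=3: c = 33+9 = 42
i=3,p=4: c = 42+12 = 54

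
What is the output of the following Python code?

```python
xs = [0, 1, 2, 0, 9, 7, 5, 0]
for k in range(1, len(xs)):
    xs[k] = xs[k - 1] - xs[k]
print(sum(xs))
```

k=1: xs[1] = 0-1 = -1 → [0, -1, 2, 0, 9, 7, 5, 0]
k=2: xs[2] = (-1)-2 = -3 → [0, -1, -3, 0, 9, 7, 5, 0]
k=3: xs[3] = (-3)-0 = -3 → [0, -1, -3, -3, 9, 7, 5, 0]
k=4: xs[4] = (-3)-9 = -12 → [0, -1, -3, -3, -12, 7, 5, 0]
k=5: xs[5] = (-12)-7 = -19 → [0, -1, -3, -3, -12, -19, 5, 0]
k=6: xs[6] = (-19)-5 = -24 → [0, -1, -3, -3, -12, -19, -24, 0]
k=7: xs[7] = (-24)-0 = -24 → [0, -1, -3, -3, -12, -19, -24, -24]
sum = -86

-86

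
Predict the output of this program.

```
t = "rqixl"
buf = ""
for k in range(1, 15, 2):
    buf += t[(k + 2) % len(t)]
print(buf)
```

xrilqxr

k=1: add t[3]='x' → 'x'
k=3: add t[0]='r' → 'xr'
k=5: add t[2]='i' → 'xri'
k=7: add t[4]='l' → 'xril'
k=9: add t[1]='q' → 'xrilq'
k=11: add t[3]='x' → 'xrilqx'
k=13: add t[0]='r' → 'xrilqxr'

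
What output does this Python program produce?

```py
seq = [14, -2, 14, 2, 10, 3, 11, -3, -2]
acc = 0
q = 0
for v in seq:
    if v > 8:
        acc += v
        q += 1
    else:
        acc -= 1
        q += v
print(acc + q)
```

46

v=14: >8, acc = 0+14 = 14; q=1
v=-2: not >8, acc = 14-1 = 13; q=-1
v=14: >8, acc = 13+14 = 27; q=0
v=2: not >8, acc = 27-1 = 26; q=2
v=10: >8, acc = 26+10 = 36; q=3
v=3: not >8, acc = 36-1 = 35; q=6
v=11: >8, acc = 35+11 = 46; q=7
v=-3: not >8, acc = 46-1 = 45; q=4
v=-2: not >8, acc = 45-1 = 44; q=2
acc+q = 44+2 = 46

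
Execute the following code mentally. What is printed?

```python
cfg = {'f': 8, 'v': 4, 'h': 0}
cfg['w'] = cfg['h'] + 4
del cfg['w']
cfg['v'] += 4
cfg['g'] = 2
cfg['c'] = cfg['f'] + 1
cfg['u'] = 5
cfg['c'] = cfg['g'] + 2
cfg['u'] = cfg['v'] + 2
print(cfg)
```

{'f': 8, 'v': 8, 'h': 0, 'g': 2, 'c': 4, 'u': 10}

cfg['w'] = cfg['h']+4 = 4 → {'f': 8, 'v': 4, 'h': 0, 'w': 4}
del 'w' → {'f': 8, 'v': 4, 'h': 0}
cfg['v'] = 4+4 = 8 → {'f': 8, 'v': 8, 'h': 0}
cfg['g'] = 2 → {'f': 8, 'v': 8, 'h': 0, 'g': 2}
cfg['c'] = cfg['f']+1 = 9 → {'f': 8, 'v': 8, 'h': 0, 'g': 2, 'c': 9}
cfg['u'] = 5 → {'f': 8, 'v': 8, 'h': 0, 'g': 2, 'c': 9, 'u': 5}
cfg['c'] = cfg['g']+2 = 4 → {'f': 8, 'v': 8, 'h': 0, 'g': 2, 'c': 4, 'u': 5}
cfg['u'] = cfg['v']+2 = 10 → {'f': 8, 'v': 8, 'h': 0, 'g': 2, 'c': 4, 'u': 10}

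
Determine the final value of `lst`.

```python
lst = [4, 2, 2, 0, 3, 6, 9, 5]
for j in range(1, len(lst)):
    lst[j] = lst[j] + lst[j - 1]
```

j=1: lst[1] = 2+4 = 6 → [4, 6, 2, 0, 3, 6, 9, 5]
j=2: lst[2] = 2+6 = 8 → [4, 6, 8, 0, 3, 6, 9, 5]
j=3: lst[3] = 0+8 = 8 → [4, 6, 8, 8, 3, 6, 9, 5]
j=4: lst[4] = 3+8 = 11 → [4, 6, 8, 8, 11, 6, 9, 5]
j=5: lst[5] = 6+11 = 17 → [4, 6, 8, 8, 11, 17, 9, 5]
j=6: lst[6] = 9+17 = 26 → [4, 6, 8, 8, 11, 17, 26, 5]
j=7: lst[7] = 5+26 = 31 → [4, 6, 8, 8, 11, 17, 26, 31]

[4, 6, 8, 8, 11, 17, 26, 31]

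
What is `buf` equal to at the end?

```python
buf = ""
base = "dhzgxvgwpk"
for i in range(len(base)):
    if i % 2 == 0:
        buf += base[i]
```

'dzxgp'

i=0: add 'd' → 'd'
i=1: skip
i=2: add 'z' → 'dz'
i=3: skip
i=4: add 'x' → 'dzx'
i=5: skip
i=6: add 'g' → 'dzxg'
i=7: skip
i=8: add 'p' → 'dzxgp'
i=9: skip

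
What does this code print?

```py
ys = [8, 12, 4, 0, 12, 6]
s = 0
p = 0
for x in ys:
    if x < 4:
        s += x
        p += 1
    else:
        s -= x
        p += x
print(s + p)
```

x=8: not <4, s = 0-8 = -8; p=8
x=12: not <4, s = (-8)-12 = -20; p=20
x=4: not <4, s = (-20)-4 = -24; p=24
x=0: <4, s = (-24)+0 = -24; p=25
x=12: not <4, s = (-24)-12 = -36; p=37
x=6: not <4, s = (-36)-6 = -42; p=43
s+p = (-42)+43 = 1

1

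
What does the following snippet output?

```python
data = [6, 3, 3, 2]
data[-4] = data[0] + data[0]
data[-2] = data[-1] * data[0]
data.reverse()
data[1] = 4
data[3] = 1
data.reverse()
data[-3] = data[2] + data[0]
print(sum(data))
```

12

data[-4] = data[0]+data[0] = 6+6 = 12 → [12, 3, 3, 2]
data[-2] = data[-1]*data[0] = 2*12 = 24 → [12, 3, 24, 2]
reverse → [2, 24, 3, 12]
data[1] = 4 → [2, 4, 3, 12]
data[3] = 1 → [2, 4, 3, 1]
reverse → [1, 3, 4, 2]
data[-3] = data[2]+data[0] = 4+1 = 5 → [1, 5, 4, 2]
sum = 12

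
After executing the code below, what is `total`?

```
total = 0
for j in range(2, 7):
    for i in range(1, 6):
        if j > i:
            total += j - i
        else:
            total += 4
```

75

j=2,i=1: 2>1, total = 0+1 = 1
j=2,i=2: not 2>2, total = 1+4 = 5
j=2,i=3: not 2>3, total = 5+4 = 9
j=2,i=4: not 2>4, total = 9+4 = 13
j=2,i=5: not 2>5, total = 13+4 = 17
j=3,i=1: 3>1, total = 17+2 = 19
j=3,i=2: 3>2, total = 19+1 = 20
j=3,i=3: not 3>3, total = 20+4 = 24
j=3,i=4: not 3>4, total = 24+4 = 28
j=3,i=5: not 3>5, total = 28+4 = 32
j=4,i=1: 4>1, total = 32+3 = 35
j=4,i=2: 4>2, total = 35+2 = 37
j=4,i=3: 4>3, total = 37+1 = 38
j=4,i=4: not 4>4, total = 38+4 = 42
j=4,i=5: not 4>5, total = 42+4 = 46
j=5,i=1: 5>1, total = 46+4 = 50
j=5,i=2: 5>2, total = 50+3 = 53
j=5,i=3: 5>3, total = 53+2 = 55
j=5,i=4: 5>4, total = 55+1 = 56
j=5,i=5: not 5>5, total = 56+4 = 60
j=6,i=1: 6>1, total = 60+5 = 65
j=6,i=2: 6>2, total = 65+4 = 69
j=6,i=3: 6>3, total = 69+3 = 72
j=6,i=4: 6>4, total = 72+2 = 74
j=6,i=5: 6>5, total = 74+1 = 75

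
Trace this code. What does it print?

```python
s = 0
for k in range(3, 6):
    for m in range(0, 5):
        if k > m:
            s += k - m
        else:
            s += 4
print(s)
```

43

k=3,m=0: 3>0, s = 0+3 = 3
k=3,m=1: 3>1, s = 3+2 = 5
k=3,m=2: 3>2, s = 5+1 = 6
k=3,m=3: not 3>3, s = 6+4 = 10
k=3,m=4: not 3>4, s = 10+4 = 14
k=4,m=0: 4>0, s = 14+4 = 18
k=4,m=1: 4>1, s = 18+3 = 21
k=4,m=2: 4>2, s = 21+2 = 23
k=4,m=3: 4>3, s = 23+1 = 24
k=4,m=4: not 4>4, s = 24+4 = 28
k=5,m=0: 5>0, s = 28+5 = 33
k=5,m=1: 5>1, s = 33+4 = 37
k=5,m=2: 5>2, s = 37+3 = 40
k=5,m=3: 5>3, s = 40+2 = 42
k=5,m=4: 5>4, s = 42+1 = 43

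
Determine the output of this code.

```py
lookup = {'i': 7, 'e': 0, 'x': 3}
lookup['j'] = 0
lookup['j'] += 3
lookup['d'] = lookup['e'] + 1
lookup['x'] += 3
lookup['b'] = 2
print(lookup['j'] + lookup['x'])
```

lookup['j'] = 0 → {'i': 7, 'e': 0, 'x': 3, 'j': 0}
lookup['j'] = 0+3 = 3 → {'i': 7, 'e': 0, 'x': 3, 'j': 3}
lookup['d'] = lookup['e']+1 = 1 → {'i': 7, 'e': 0, 'x': 3, 'j': 3, 'd': 1}
lookup['x'] = 3+3 = 6 → {'i': 7, 'e': 0, 'x': 6, 'j': 3, 'd': 1}
lookup['b'] = 2 → {'i': 7, 'e': 0, 'x': 6, 'j': 3, 'd': 1, 'b': 2}
lookup['j']+lookup['x'] = 3+6 = 9

9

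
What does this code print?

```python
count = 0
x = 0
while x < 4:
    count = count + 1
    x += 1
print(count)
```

x=0: count = 0+1 = 1
x=1: count = 1+1 = 2
x=2: count = 2+1 = 3
x=3: count = 3+1 = 4

4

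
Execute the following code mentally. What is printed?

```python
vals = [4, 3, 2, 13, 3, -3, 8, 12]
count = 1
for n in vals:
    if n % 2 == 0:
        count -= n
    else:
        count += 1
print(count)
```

n=4: even, count = 1-4 = -3
n=3: not even, count = (-3)+1 = -2
n=2: even, count = (-2)-2 = -4
n=13: not even, count = (-4)+1 = -3
n=3: not even, count = (-3)+1 = -2
n=-3: not even, count = (-2)+1 = -1
n=8: even, count = (-1)-8 = -9
n=12: even, count = (-9)-12 = -21

-21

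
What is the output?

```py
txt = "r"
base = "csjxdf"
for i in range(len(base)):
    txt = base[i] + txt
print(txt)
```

i=0: prepend 'c' → 'cr'
i=1: prepend 's' → 'scr'
i=2: prepend 'j' → 'jscr'
i=3: prepend 'x' → 'xjscr'
i=4: prepend 'd' → 'dxjscr'
i=5: prepend 'f' → 'fdxjscr'

fdxjscr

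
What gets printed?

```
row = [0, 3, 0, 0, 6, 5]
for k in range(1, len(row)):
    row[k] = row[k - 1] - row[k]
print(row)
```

k=1: row[1] = 0-3 = -3 → [0, -3, 0, 0, 6, 5]
k=2: row[2] = (-3)-0 = -3 → [0, -3, -3, 0, 6, 5]
k=3: row[3] = (-3)-0 = -3 → [0, -3, -3, -3, 6, 5]
k=4: row[4] = (-3)-6 = -9 → [0, -3, -3, -3, -9, 5]
k=5: row[5] = (-9)-5 = -14 → [0, -3, -3, -3, -9, -14]

[0, -3, -3, -3, -9, -14]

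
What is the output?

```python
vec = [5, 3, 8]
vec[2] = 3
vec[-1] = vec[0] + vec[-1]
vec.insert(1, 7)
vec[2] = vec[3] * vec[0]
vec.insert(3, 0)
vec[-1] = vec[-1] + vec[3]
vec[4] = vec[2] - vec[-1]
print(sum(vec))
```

84

vec[2] = 3 → [5, 3, 3]
vec[-1] = vec[0]+vec[-1] = 5+3 = 8 → [5, 3, 8]
insert 7 at 1 → [5, 7, 3, 8]
vec[2] = vec[3]*vec[0] = 8*5 = 40 → [5, 7, 40, 8]
insert 0 at 3 → [5, 7, 40, 0, 8]
vec[-1] = vec[-1]+vec[3] = 8+0 = 8 → [5, 7, 40, 0, 8]
vec[4] = vec[2]-vec[-1] = 40-8 = 32 → [5, 7, 40, 0, 32]
sum = 84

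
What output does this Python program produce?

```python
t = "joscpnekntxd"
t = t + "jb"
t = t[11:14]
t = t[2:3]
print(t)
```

b

+ 'jb' → 'joscpnekntxdjb'
slice [11:14] → 'djb'
slice [2:3] → 'b'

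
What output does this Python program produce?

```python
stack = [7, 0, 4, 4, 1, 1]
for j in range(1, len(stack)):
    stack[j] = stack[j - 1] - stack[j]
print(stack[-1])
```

j=1: stack[1] = 7-0 = 7 → [7, 7, 4, 4, 1, 1]
j=2: stack[2] = 7-4 = 3 → [7, 7, 3, 4, 1, 1]
j=3: stack[3] = 3-4 = -1 → [7, 7, 3, -1, 1, 1]
j=4: stack[4] = (-1)-1 = -2 → [7, 7, 3, -1, -2, 1]
j=5: stack[5] = (-2)-1 = -3 → [7, 7, 3, -1, -2, -3]

-3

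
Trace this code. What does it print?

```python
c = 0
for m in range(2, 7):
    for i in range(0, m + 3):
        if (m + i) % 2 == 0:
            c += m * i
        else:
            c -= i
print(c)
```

240

m=2,i=0: even sum, c = 0+0 = 0
m=2,i=1: odd sum, c = 0-1 = -1
m=2,i=2: even sum, c = (-1)+4 = 3
m=2,i=3: odd sum, c = 3-3 = 0
m=2,i=4: even sum, c = 0+8 = 8
m=3,i=0: odd sum, c = 8-0 = 8
m=3,i=1: even sum, c = 8+3 = 11
m=3,i=2: odd sum, c = 11-2 = 9
m=3,i=3: even sum, c = 9+9 = 18
m=3,i=4: odd sum, c = 18-4 = 14
m=3,i=5: even sum, c = 14+15 = 29
m=4,i=0: even sum, c = 29+0 = 29
m=4,i=1: odd sum, c = 29-1 = 28
m=4,i=2: even sum, c = 28+8 = 36
m=4,i=3: odd sum, c = 36-3 = 33
m=4,i=4: even sum, c = 33+16 = 49
m=4,i=5: odd sum, c = 49-5 = 44
m=4,i=6: even sum, c = 44+24 = 68
m=5,i=0: odd sum, c = 68-0 = 68
m=5,i=1: even sum, c = 68+5 = 73
m=5,i=2: odd sum, c = 73-2 = 71
m=5,i=3: even sum, c = 71+15 = 86
m=5,i=4: odd sum, c = 86-4 = 82
m=5,i=5: even sum, c = 82+25 = 107
m=5,i=6: odd sum, c = 107-6 = 101
m=5,i=7: even sum, c = 101+35 = 136
m=6,i=0: even sum, c = 136+0 = 136
m=6,i=1: odd sum, c = 136-1 = 135
m=6,i=2: even sum, c = 135+12 = 147
m=6,i=3: odd sum, c = 147-3 = 144
m=6,i=4: even sum, c = 144+24 = 168
m=6,i=5: odd sum, c = 168-5 = 163
m=6,i=6: even sum, c = 163+36 = 199
m=6,i=7: odd sum, c = 199-7 = 192
m=6,i=8: even sum, c = 192+48 = 240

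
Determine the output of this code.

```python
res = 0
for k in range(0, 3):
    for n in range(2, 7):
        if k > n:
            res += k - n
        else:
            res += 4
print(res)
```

60

k=0,n=2: not 0>2, res = 0+4 = 4
k=0,n=3: not 0>3, res = 4+4 = 8
k=0,n=4: not 0>4, res = 8+4 = 12
k=0,n=5: not 0>5, res = 12+4 = 16
k=0,n=6: not 0>6, res = 16+4 = 20
k=1,n=2: not 1>2, res = 20+4 = 24
k=1,n=3: not 1>3, res = 24+4 = 28
k=1,n=4: not 1>4, res = 28+4 = 32
k=1,n=5: not 1>5, res = 32+4 = 36
k=1,n=6: not 1>6, res = 36+4 = 40
k=2,n=2: not 2>2, res = 40+4 = 44
k=2,n=3: not 2>3, res = 44+4 = 48
k=2,n=4: not 2>4, res = 48+4 = 52
k=2,n=5: not 2>5, res = 52+4 = 56
k=2,n=6: not 2>6, res = 56+4 = 60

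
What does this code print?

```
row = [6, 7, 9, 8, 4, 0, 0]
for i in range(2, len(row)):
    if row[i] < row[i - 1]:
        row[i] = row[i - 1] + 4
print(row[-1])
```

i=2: 9>=7, unchanged → [6, 7, 9, 8, 4, 0, 0]
i=3: 8<9, row[3] = 9+4 = 13 → [6, 7, 9, 13, 4, 0, 0]
i=4: 4<13, row[4] = 13+4 = 17 → [6, 7, 9, 13, 17, 0, 0]
i=5: 0<17, row[5] = 17+4 = 21 → [6, 7, 9, 13, 17, 21, 0]
i=6: 0<21, row[6] = 21+4 = 25 → [6, 7, 9, 13, 17, 21, 25]

25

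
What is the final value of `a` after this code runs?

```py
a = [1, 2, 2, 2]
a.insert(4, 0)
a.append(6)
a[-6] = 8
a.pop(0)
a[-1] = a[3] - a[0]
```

[2, 2, 2, 0, -2]

insert 0 at 4 → [1, 2, 2, 2, 0]
append 6 → [1, 2, 2, 2, 0, 6]
a[-6] = 8 → [8, 2, 2, 2, 0, 6]
pop(0) removes 8 → [2, 2, 2, 0, 6]
a[-1] = a[3]-a[0] = 0-2 = -2 → [2, 2, 2, 0, -2]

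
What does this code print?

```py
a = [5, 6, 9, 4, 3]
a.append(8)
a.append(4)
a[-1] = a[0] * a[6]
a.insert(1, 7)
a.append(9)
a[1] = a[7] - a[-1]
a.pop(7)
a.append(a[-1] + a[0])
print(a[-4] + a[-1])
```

17

append 8 → [5, 6, 9, 4, 3, 8]
append 4 → [5, 6, 9, 4, 3, 8, 4]
a[-1] = a[0]*a[6] = 5*4 = 20 → [5, 6, 9, 4, 3, 8, 20]
insert 7 at 1 → [5, 7, 6, 9, 4, 3, 8, 20]
append 9 → [5, 7, 6, 9, 4, 3, 8, 20, 9]
a[1] = a[7]-a[-1] = 20-9 = 11 → [5, 11, 6, 9, 4, 3, 8, 20, 9]
pop(7) removes 20 → [5, 11, 6, 9, 4, 3, 8, 9]
append a[-1]+a[0] = 9+5 = 14 → [5, 11, 6, 9, 4, 3, 8, 9, 14]
a[-4]+a[-1] = 3+14 = 17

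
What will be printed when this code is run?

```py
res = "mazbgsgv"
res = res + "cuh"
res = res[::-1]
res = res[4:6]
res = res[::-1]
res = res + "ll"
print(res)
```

+ 'cuh' → 'mazbgsgvcuh'
reverse → 'hucvgsgbzam'
slice [4:6] → 'gs'
reverse → 'sg'
+ 'll' → 'sgll'

sgll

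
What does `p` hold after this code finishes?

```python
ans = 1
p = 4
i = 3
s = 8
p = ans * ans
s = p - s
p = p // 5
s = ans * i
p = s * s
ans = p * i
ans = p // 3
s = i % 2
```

9

p = 1*1 = 1
s = 1-8 = -7
p = 1//5 = 0
s = 1*3 = 3
p = 3*3 = 9
ans = 9*3 = 27
ans = 9//3 = 3
s = 3%2 = 1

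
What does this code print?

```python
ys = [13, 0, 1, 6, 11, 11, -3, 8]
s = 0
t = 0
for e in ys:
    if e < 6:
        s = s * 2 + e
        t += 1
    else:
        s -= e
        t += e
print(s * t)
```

e=13: not <6, s = 0-13 = -13; t=13
e=0: <6, s = (-13)*2+0 = -26; t=14
e=1: <6, s = (-26)*2+1 = -51; t=15
e=6: not <6, s = (-51)-6 = -57; t=21
e=11: not <6, s = (-57)-11 = -68; t=32
e=11: not <6, s = (-68)-11 = -79; t=43
e=-3: <6, s = (-79)*2+(-3) = -161; t=44
e=8: not <6, s = (-161)-8 = -169; t=52
s*t = (-169)*52 = -8788

-8788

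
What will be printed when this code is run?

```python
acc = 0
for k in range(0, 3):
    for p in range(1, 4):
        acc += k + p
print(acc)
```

27

k=0,p=1: acc = 0+1 = 1
k=0,p=2: acc = 1+2 = 3
k=0,p=3: acc = 3+3 = 6
k=1,p=1: acc = 6+2 = 8
k=1,p=2: acc = 8+3 = 11
k=1,p=3: acc = 11+4 = 15
k=2,p=1: acc = 15+3 = 18
k=2,p=2: acc = 18+4 = 22
k=2,p=3: acc = 22+5 = 27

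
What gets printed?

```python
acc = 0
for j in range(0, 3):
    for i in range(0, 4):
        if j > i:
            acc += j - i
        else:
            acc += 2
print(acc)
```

22

j=0,i=0: not 0>0, acc = 0+2 = 2
j=0,i=1: not 0>1, acc = 2+2 = 4
j=0,i=2: not 0>2, acc = 4+2 = 6
j=0,i=3: not 0>3, acc = 6+2 = 8
j=1,i=0: 1>0, acc = 8+1 = 9
j=1,i=1: not 1>1, acc = 9+2 = 11
j=1,i=2: not 1>2, acc = 11+2 = 13
j=1,i=3: not 1>3, acc = 13+2 = 15
j=2,i=0: 2>0, acc = 15+2 = 17
j=2,i=1: 2>1, acc = 17+1 = 18
j=2,i=2: not 2>2, acc = 18+2 = 20
j=2,i=3: not 2>3, acc = 20+2 = 22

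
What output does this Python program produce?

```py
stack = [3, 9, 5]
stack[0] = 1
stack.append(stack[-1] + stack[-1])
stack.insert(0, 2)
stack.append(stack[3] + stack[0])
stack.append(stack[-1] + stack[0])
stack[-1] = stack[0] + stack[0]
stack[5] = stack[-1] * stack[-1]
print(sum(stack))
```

stack[0] = 1 → [1, 9, 5]
append stack[-1]+stack[-1] = 5+5 = 10 → [1, 9, 5, 10]
insert 2 at 0 → [2, 1, 9, 5, 10]
append stack[3]+stack[0] = 5+2 = 7 → [2, 1, 9, 5, 10, 7]
append stack[-1]+stack[0] = 7+2 = 9 → [2, 1, 9, 5, 10, 7, 9]
stack[-1] = stack[0]+stack[0] = 2+2 = 4 → [2, 1, 9, 5, 10, 7, 4]
stack[5] = stack[-1]*stack[-1] = 4*4 = 16 → [2, 1, 9, 5, 10, 16, 4]
sum = 47

47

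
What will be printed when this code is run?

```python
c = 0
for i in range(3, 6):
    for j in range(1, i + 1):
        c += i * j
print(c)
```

i=3,j=1: c = 0+3 = 3
i=3,j=2: c = 3+6 = 9
i=3,j=3: c = 9+9 = 18
i=4,j=1: c = 18+4 = 22
i=4,j=2: c = 22+8 = 30
i=4,j=3: c = 30+12 = 42
i=4,j=4: c = 42+16 = 58
i=5,j=1: c = 58+5 = 63
i=5,j=2: c = 63+10 = 73
i=5,j=3: c = 73+15 = 88
i=5,j=4: c = 88+20 = 108
i=5,j=5: c = 108+25 = 133

133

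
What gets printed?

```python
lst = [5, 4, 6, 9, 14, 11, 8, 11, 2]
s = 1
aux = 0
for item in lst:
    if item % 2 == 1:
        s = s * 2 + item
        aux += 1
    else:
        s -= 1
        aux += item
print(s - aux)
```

64

item=5: odd, s = 1*2+5 = 7; aux=1
item=4: not odd, s = 7-1 = 6; aux=5
item=6: not odd, s = 6-1 = 5; aux=11
item=9: odd, s = 5*2+9 = 19; aux=12
item=14: not odd, s = 19-1 = 18; aux=26
item=11: odd, s = 18*2+11 = 47; aux=27
item=8: not odd, s = 47-1 = 46; aux=35
item=11: odd, s = 46*2+11 = 103; aux=36
item=2: not odd, s = 103-1 = 102; aux=38
s-aux = 102-38 = 64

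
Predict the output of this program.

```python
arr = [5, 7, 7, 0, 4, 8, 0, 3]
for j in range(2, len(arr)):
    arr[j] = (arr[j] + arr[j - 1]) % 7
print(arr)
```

j=2: arr[2] = (7+7)%7 = 0 → [5, 7, 0, 0, 4, 8, 0, 3]
j=3: arr[3] = (0+0)%7 = 0 → [5, 7, 0, 0, 4, 8, 0, 3]
j=4: arr[4] = (4+0)%7 = 4 → [5, 7, 0, 0, 4, 8, 0, 3]
j=5: arr[5] = (8+4)%7 = 5 → [5, 7, 0, 0, 4, 5, 0, 3]
j=6: arr[6] = (0+5)%7 = 5 → [5, 7, 0, 0, 4, 5, 5, 3]
j=7: arr[7] = (3+5)%7 = 1 → [5, 7, 0, 0, 4, 5, 5, 1]

[5, 7, 0, 0, 4, 5, 5, 1]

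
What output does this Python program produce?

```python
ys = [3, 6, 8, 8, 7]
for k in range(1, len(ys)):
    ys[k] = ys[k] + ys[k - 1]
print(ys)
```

[3, 9, 17, 25, 32]

k=1: ys[1] = 6+3 = 9 → [3, 9, 8, 8, 7]
k=2: ys[2] = 8+9 = 17 → [3, 9, 17, 8, 7]
k=3: ys[3] = 8+17 = 25 → [3, 9, 17, 25, 7]
k=4: ys[4] = 7+25 = 32 → [3, 9, 17, 25, 32]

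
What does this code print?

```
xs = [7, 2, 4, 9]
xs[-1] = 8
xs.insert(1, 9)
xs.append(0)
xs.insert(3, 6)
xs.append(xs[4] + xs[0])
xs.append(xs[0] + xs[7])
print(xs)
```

xs[-1] = 8 → [7, 2, 4, 8]
insert 9 at 1 → [7, 9, 2, 4, 8]
append 0 → [7, 9, 2, 4, 8, 0]
insert 6 at 3 → [7, 9, 2, 6, 4, 8, 0]
append xs[4]+xs[0] = 4+7 = 11 → [7, 9, 2, 6, 4, 8, 0, 11]
append xs[0]+xs[7] = 7+11 = 18 → [7, 9, 2, 6, 4, 8, 0, 11, 18]

[7, 9, 2, 6, 4, 8, 0, 11, 18]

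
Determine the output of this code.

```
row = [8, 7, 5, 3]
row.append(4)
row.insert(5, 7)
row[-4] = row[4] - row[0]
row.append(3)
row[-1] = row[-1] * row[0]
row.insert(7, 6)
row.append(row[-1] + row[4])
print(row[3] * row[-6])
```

9

append 4 → [8, 7, 5, 3, 4]
insert 7 at 5 → [8, 7, 5, 3, 4, 7]
row[-4] = row[4]-row[0] = 4-8 = -4 → [8, 7, -4, 3, 4, 7]
append 3 → [8, 7, -4, 3, 4, 7, 3]
row[-1] = row[-1]*row[0] = 3*8 = 24 → [8, 7, -4, 3, 4, 7, 24]
insert 6 at 7 → [8, 7, -4, 3, 4, 7, 24, 6]
append row[-1]+row[4] = 6+4 = 10 → [8, 7, -4, 3, 4, 7, 24, 6, 10]
row[3]*row[-6] = 3*3 = 9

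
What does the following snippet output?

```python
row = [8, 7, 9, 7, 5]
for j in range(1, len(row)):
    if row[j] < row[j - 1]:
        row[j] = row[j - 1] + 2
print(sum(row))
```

60

j=1: 7<8, row[1] = 8+2 = 10 → [8, 10, 9, 7, 5]
j=2: 9<10, row[2] = 10+2 = 12 → [8, 10, 12, 7, 5]
j=3: 7<12, row[3] = 12+2 = 14 → [8, 10, 12, 14, 5]
j=4: 5<14, row[4] = 14+2 = 16 → [8, 10, 12, 14, 16]
sum = 60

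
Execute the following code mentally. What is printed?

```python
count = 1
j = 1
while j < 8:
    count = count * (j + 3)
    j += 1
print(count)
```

604800

j=1: count = 1*4 = 4
j=2: count = 4*5 = 20
j=3: count = 20*6 = 120
j=4: count = 120*7 = 840
j=5: count = 840*8 = 6720
j=6: count = 6720*9 = 60480
j=7: count = 60480*10 = 604800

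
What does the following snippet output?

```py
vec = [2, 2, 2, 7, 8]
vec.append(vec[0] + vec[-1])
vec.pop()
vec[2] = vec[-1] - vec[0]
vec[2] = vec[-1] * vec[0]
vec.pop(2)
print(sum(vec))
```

append vec[0]+vec[-1] = 2+8 = 10 → [2, 2, 2, 7, 8, 10]
pop() removes 10 → [2, 2, 2, 7, 8]
vec[2] = vec[-1]-vec[0] = 8-2 = 6 → [2, 2, 6, 7, 8]
vec[2] = vec[-1]*vec[0] = 8*2 = 16 → [2, 2, 16, 7, 8]
pop(2) removes 16 → [2, 2, 7, 8]
sum = 19

19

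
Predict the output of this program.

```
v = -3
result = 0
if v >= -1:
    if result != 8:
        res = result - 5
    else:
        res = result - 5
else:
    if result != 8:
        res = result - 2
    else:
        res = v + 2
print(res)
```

-2

v=-3, result=0
v >= -1 is False; result != 8 is True
→ res = result - 2 = -2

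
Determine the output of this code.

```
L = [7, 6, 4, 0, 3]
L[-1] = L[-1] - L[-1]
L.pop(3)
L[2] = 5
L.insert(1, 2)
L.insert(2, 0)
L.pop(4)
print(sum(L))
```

15

L[-1] = L[-1]-L[-1] = 3-3 = 0 → [7, 6, 4, 0, 0]
pop(3) removes 0 → [7, 6, 4, 0]
L[2] = 5 → [7, 6, 5, 0]
insert 2 at 1 → [7, 2, 6, 5, 0]
insert 0 at 2 → [7, 2, 0, 6, 5, 0]
pop(4) removes 5 → [7, 2, 0, 6, 0]
sum = 15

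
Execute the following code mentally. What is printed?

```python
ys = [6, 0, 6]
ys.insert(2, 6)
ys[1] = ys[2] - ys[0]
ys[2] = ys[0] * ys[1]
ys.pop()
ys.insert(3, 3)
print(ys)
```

insert 6 at 2 → [6, 0, 6, 6]
ys[1] = ys[2]-ys[0] = 6-6 = 0 → [6, 0, 6, 6]
ys[2] = ys[0]*ys[1] = 6*0 = 0 → [6, 0, 0, 6]
pop() removes 6 → [6, 0, 0]
insert 3 at 3 → [6, 0, 0, 3]

[6, 0, 0, 3]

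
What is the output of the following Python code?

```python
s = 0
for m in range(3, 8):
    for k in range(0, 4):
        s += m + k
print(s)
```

130

m=3,k=0: s = 0+3 = 3
m=3,k=1: s = 3+4 = 7
m=3,k=2: s = 7+5 = 12
m=3,k=3: s = 12+6 = 18
m=4,k=0: s = 18+4 = 22
m=4,k=1: s = 22+5 = 27
m=4,k=2: s = 27+6 = 33
m=4,k=3: s = 33+7 = 40
m=5,k=0: s = 40+5 = 45
m=5,k=1: s = 45+6 = 51
m=5,k=2: s = 51+7 = 58
m=5,k=3: s = 58+8 = 66
m=6,k=0: s = 66+6 = 72
m=6,k=1: s = 72+7 = 79
m=6,k=2: s = 79+8 = 87
m=6,k=3: s = 87+9 = 96
m=7,k=0: s = 96+7 = 103
m=7,k=1: s = 103+8 = 111
m=7,k=2: s = 111+9 = 120
m=7,k=3: s = 120+10 = 130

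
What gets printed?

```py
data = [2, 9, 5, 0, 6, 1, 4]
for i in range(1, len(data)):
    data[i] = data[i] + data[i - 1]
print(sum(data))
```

117

i=1: data[1] = 9+2 = 11 → [2, 11, 5, 0, 6, 1, 4]
i=2: data[2] = 5+11 = 16 → [2, 11, 16, 0, 6, 1, 4]
i=3: data[3] = 0+16 = 16 → [2, 11, 16, 16, 6, 1, 4]
i=4: data[4] = 6+16 = 22 → [2, 11, 16, 16, 22, 1, 4]
i=5: data[5] = 1+22 = 23 → [2, 11, 16, 16, 22, 23, 4]
i=6: data[6] = 4+23 = 27 → [2, 11, 16, 16, 22, 23, 27]
sum = 117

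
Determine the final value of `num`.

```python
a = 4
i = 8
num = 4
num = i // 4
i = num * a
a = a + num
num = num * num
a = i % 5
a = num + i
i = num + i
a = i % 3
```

4

num = 8//4 = 2
i = 2*4 = 8
a = 4+2 = 6
num = 2*2 = 4
a = 8%5 = 3
a = 4+8 = 12
i = 4+8 = 12
a = 12%3 = 0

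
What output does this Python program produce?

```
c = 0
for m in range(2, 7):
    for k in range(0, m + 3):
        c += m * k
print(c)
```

505

m=2,k=0: c = 0+0 = 0
m=2,k=1: c = 0+2 = 2
m=2,k=2: c = 2+4 = 6
m=2,k=3: c = 6+6 = 12
m=2,k=4: c = 12+8 = 20
m=3,k=0: c = 20+0 = 20
m=3,k=1: c = 20+3 = 23
m=3,k=2: c = 23+6 = 29
m=3,k=3: c = 29+9 = 38
m=3,k=4: c = 38+12 = 50
m=3,k=5: c = 50+15 = 65
m=4,k=0: c = 65+0 = 65
m=4,k=1: c = 65+4 = 69
m=4,k=2: c = 69+8 = 77
m=4,k=3: c = 77+12 = 89
m=4,k=4: c = 89+16 = 105
m=4,k=5: c = 105+20 = 125
m=4,k=6: c = 125+24 = 149
m=5,k=0: c = 149+0 = 149
m=5,k=1: c = 149+5 = 154
m=5,k=2: c = 154+10 = 164
m=5,k=3: c = 164+15 = 179
m=5,k=4: c = 179+20 = 199
m=5,k=5: c = 199+25 = 224
m=5,k=6: c = 224+30 = 254
m=5,k=7: c = 254+35 = 289
m=6,k=0: c = 289+0 = 289
m=6,k=1: c = 289+6 = 295
m=6,k=2: c = 295+12 = 307
m=6,k=3: c = 307+18 = 325
m=6,k=4: c = 325+24 = 349
m=6,k=5: c = 349+30 = 379
m=6,k=6: c = 379+36 = 415
m=6,k=7: c = 415+42 = 457
m=6,k=8: c = 457+48 = 505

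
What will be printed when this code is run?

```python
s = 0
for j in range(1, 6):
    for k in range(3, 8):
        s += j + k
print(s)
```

200

j=1,k=3: s = 0+4 = 4
j=1,k=4: s = 4+5 = 9
j=1,k=5: s = 9+6 = 15
j=1,k=6: s = 15+7 = 22
j=1,k=7: s = 22+8 = 30
j=2,k=3: s = 30+5 = 35
j=2,k=4: s = 35+6 = 41
j=2,k=5: s = 41+7 = 48
j=2,k=6: s = 48+8 = 56
j=2,k=7: s = 56+9 = 65
j=3,k=3: s = 65+6 = 71
j=3,k=4: s = 71+7 = 78
j=3,k=5: s = 78+8 = 86
j=3,k=6: s = 86+9 = 95
j=3,k=7: s = 95+10 = 105
j=4,k=3: s = 105+7 = 112
j=4,k=4: s = 112+8 = 120
j=4,k=5: s = 120+9 = 129
j=4,k=6: s = 129+10 = 139
j=4,k=7: s = 139+11 = 150
j=5,k=3: s = 150+8 = 158
j=5,k=4: s = 158+9 = 167
j=5,k=5: s = 167+10 = 177
j=5,k=6: s = 177+11 = 188
j=5,k=7: s = 188+12 = 200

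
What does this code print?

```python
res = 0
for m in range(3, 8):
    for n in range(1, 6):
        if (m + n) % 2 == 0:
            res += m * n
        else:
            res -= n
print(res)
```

159

m=3,n=1: even sum, res = 0+3 = 3
m=3,n=2: odd sum, res = 3-2 = 1
m=3,n=3: even sum, res = 1+9 = 10
m=3,n=4: odd sum, res = 10-4 = 6
m=3,n=5: even sum, res = 6+15 = 21
m=4,n=1: odd sum, res = 21-1 = 20
m=4,n=2: even sum, res = 20+8 = 28
m=4,n=3: odd sum, res = 28-3 = 25
m=4,n=4: even sum, res = 25+16 = 41
m=4,n=5: odd sum, res = 41-5 = 36
m=5,n=1: even sum, res = 36+5 = 41
m=5,n=2: odd sum, res = 41-2 = 39
m=5,n=3: even sum, res = 39+15 = 54
m=5,n=4: odd sum, res = 54-4 = 50
m=5,n=5: even sum, res = 50+25 = 75
m=6,n=1: odd sum, res = 75-1 = 74
m=6,n=2: even sum, res = 74+12 = 86
m=6,n=3: odd sum, res = 86-3 = 83
m=6,n=4: even sum, res = 83+24 = 107
m=6,n=5: odd sum, res = 107-5 = 102
m=7,n=1: even sum, res = 102+7 = 109
m=7,n=2: odd sum, res = 109-2 = 107
m=7,n=3: even sum, res = 107+21 = 128
m=7,n=4: odd sum, res = 128-4 = 124
m=7,n=5: even sum, res = 124+35 = 159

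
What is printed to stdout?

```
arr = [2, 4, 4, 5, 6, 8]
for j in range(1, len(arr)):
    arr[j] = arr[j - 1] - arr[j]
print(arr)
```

j=1: arr[1] = 2-4 = -2 → [2, -2, 4, 5, 6, 8]
j=2: arr[2] = (-2)-4 = -6 → [2, -2, -6, 5, 6, 8]
j=3: arr[3] = (-6)-5 = -11 → [2, -2, -6, -11, 6, 8]
j=4: arr[4] = (-11)-6 = -17 → [2, -2, -6, -11, -17, 8]
j=5: arr[5] = (-17)-8 = -25 → [2, -2, -6, -11, -17, -25]

[2, -2, -6, -11, -17, -25]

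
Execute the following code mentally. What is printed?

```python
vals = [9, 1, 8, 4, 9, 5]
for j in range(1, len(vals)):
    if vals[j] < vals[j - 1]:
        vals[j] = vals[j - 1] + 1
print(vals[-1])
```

j=1: 1<9, vals[1] = 9+1 = 10 → [9, 10, 8, 4, 9, 5]
j=2: 8<10, vals[2] = 10+1 = 11 → [9, 10, 11, 4, 9, 5]
j=3: 4<11, vals[3] = 11+1 = 12 → [9, 10, 11, 12, 9, 5]
j=4: 9<12, vals[4] = 12+1 = 13 → [9, 10, 11, 12, 13, 5]
j=5: 5<13, vals[5] = 13+1 = 14 → [9, 10, 11, 12, 13, 14]

14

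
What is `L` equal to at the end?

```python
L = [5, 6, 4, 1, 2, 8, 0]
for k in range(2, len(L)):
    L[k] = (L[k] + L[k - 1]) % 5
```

[5, 6, 0, 1, 3, 1, 1]

k=2: L[2] = (4+6)%5 = 0 → [5, 6, 0, 1, 2, 8, 0]
k=3: L[3] = (1+0)%5 = 1 → [5, 6, 0, 1, 2, 8, 0]
k=4: L[4] = (2+1)%5 = 3 → [5, 6, 0, 1, 3, 8, 0]
k=5: L[5] = (8+3)%5 = 1 → [5, 6, 0, 1, 3, 1, 0]
k=6: L[6] = (0+1)%5 = 1 → [5, 6, 0, 1, 3, 1, 1]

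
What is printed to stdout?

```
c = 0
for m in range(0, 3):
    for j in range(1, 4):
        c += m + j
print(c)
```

m=0,j=1: c = 0+1 = 1
m=0,j=2: c = 1+2 = 3
m=0,j=3: c = 3+3 = 6
m=1,j=1: c = 6+2 = 8
m=1,j=2: c = 8+3 = 11
m=1,j=3: c = 11+4 = 15
m=2,j=1: c = 15+3 = 18
m=2,j=2: c = 18+4 = 22
m=2,j=3: c = 22+5 = 27

27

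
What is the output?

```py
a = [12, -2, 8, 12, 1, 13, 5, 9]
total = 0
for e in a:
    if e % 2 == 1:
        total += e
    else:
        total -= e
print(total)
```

e=12: not odd, total = 0-12 = -12
e=-2: not odd, total = (-12)-(-2) = -10
e=8: not odd, total = (-10)-8 = -18
e=12: not odd, total = (-18)-12 = -30
e=1: odd, total = (-30)+1 = -29
e=13: odd, total = (-29)+13 = -16
e=5: odd, total = (-16)+5 = -11
e=9: odd, total = (-11)+9 = -2

-2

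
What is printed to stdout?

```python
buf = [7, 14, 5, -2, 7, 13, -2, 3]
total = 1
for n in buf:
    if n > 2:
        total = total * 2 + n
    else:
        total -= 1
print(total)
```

599

n=7: >2, total = 1*2+7 = 9
n=14: >2, total = 9*2+14 = 32
n=5: >2, total = 32*2+5 = 69
n=-2: not >2, total = 69-1 = 68
n=7: >2, total = 68*2+7 = 143
n=13: >2, total = 143*2+13 = 299
n=-2: not >2, total = 299-1 = 298
n=3: >2, total = 298*2+3 = 599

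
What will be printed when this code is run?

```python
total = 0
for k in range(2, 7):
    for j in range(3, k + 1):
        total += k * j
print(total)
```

k=3,j=3: total = 0+9 = 9
k=4,j=3: total = 9+12 = 21
k=4,j=4: total = 21+16 = 37
k=5,j=3: total = 37+15 = 52
k=5,j=4: total = 52+20 = 72
k=5,j=5: total = 72+25 = 97
k=6,j=3: total = 97+18 = 115
k=6,j=4: total = 115+24 = 139
k=6,j=5: total = 139+30 = 169
k=6,j=6: total = 169+36 = 205

205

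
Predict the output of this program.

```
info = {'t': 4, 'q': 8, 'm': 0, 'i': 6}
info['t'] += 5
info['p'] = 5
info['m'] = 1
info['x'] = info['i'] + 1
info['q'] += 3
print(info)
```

{'t': 9, 'q': 11, 'm': 1, 'i': 6, 'p': 5, 'x': 7}

info['t'] = 4+5 = 9 → {'t': 9, 'q': 8, 'm': 0, 'i': 6}
info['p'] = 5 → {'t': 9, 'q': 8, 'm': 0, 'i': 6, 'p': 5}
info['m'] = 1 → {'t': 9, 'q': 8, 'm': 1, 'i': 6, 'p': 5}
info['x'] = info['i']+1 = 7 → {'t': 9, 'q': 8, 'm': 1, 'i': 6, 'p': 5, 'x': 7}
info['q'] = 8+3 = 11 → {'t': 9, 'q': 11, 'm': 1, 'i': 6, 'p': 5, 'x': 7}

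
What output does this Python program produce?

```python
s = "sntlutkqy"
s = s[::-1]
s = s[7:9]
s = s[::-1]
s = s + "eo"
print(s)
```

reverse → 'yqktultns'
slice [7:9] → 'ns'
reverse → 'sn'
+ 'eo' → 'sneo'

sneo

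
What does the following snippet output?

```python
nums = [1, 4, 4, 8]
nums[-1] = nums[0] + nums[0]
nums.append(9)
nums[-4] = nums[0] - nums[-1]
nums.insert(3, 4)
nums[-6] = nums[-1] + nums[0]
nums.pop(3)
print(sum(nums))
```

17

nums[-1] = nums[0]+nums[0] = 1+1 = 2 → [1, 4, 4, 2]
append 9 → [1, 4, 4, 2, 9]
nums[-4] = nums[0]-nums[-1] = 1-9 = -8 → [1, -8, 4, 2, 9]
insert 4 at 3 → [1, -8, 4, 4, 2, 9]
nums[-6] = nums[-1]+nums[0] = 9+1 = 10 → [10, -8, 4, 4, 2, 9]
pop(3) removes 4 → [10, -8, 4, 2, 9]
sum = 17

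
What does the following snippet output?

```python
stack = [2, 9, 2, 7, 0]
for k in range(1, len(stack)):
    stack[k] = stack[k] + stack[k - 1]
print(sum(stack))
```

k=1: stack[1] = 9+2 = 11 → [2, 11, 2, 7, 0]
k=2: stack[2] = 2+11 = 13 → [2, 11, 13, 7, 0]
k=3: stack[3] = 7+13 = 20 → [2, 11, 13, 20, 0]
k=4: stack[4] = 0+20 = 20 → [2, 11, 13, 20, 20]
sum = 66

66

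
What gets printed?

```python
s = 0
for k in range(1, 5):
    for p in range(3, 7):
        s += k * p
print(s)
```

k=1,p=3: s = 0+3 = 3
k=1,p=4: s = 3+4 = 7
k=1,p=5: s = 7+5 = 12
k=1,p=6: s = 12+6 = 18
k=2,p=3: s = 18+6 = 24
k=2,p=4: s = 24+8 = 32
k=2,p=5: s = 32+10 = 42
k=2,p=6: s = 42+12 = 54
k=3,p=3: s = 54+9 = 63
k=3,p=4: s = 63+12 = 75
k=3,p=5: s = 75+15 = 90
k=3,p=6: s = 90+18 = 108
k=4,p=3: s = 108+12 = 120
k=4,p=4: s = 120+16 = 136
k=4,p=5: s = 136+20 = 156
k=4,p=6: s = 156+24 = 180

180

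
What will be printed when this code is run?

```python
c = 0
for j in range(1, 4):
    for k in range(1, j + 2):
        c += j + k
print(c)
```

39

j=1,k=1: c = 0+2 = 2
j=1,k=2: c = 2+3 = 5
j=2,k=1: c = 5+3 = 8
j=2,k=2: c = 8+4 = 12
j=2,k=3: c = 12+5 = 17
j=3,k=1: c = 17+4 = 21
j=3,k=2: c = 21+5 = 26
j=3,k=3: c = 26+6 = 32
j=3,k=4: c = 32+7 = 39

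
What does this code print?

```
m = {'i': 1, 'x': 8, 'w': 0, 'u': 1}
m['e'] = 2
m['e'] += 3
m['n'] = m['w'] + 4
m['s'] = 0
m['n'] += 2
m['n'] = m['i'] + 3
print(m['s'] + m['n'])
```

4

m['e'] = 2 → {'i': 1, 'x': 8, 'w': 0, 'u': 1, 'e': 2}
m['e'] = 2+3 = 5 → {'i': 1, 'x': 8, 'w': 0, 'u': 1, 'e': 5}
m['n'] = m['w']+4 = 4 → {'i': 1, 'x': 8, 'w': 0, 'u': 1, 'e': 5, 'n': 4}
m['s'] = 0 → {'i': 1, 'x': 8, 'w': 0, 'u': 1, 'e': 5, 'n': 4, 's': 0}
m['n'] = 4+2 = 6 → {'i': 1, 'x': 8, 'w': 0, 'u': 1, 'e': 5, 'n': 6, 's': 0}
m['n'] = m['i']+3 = 4 → {'i': 1, 'x': 8, 'w': 0, 'u': 1, 'e': 5, 'n': 4, 's': 0}
m['s']+m['n'] = 0+4 = 4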